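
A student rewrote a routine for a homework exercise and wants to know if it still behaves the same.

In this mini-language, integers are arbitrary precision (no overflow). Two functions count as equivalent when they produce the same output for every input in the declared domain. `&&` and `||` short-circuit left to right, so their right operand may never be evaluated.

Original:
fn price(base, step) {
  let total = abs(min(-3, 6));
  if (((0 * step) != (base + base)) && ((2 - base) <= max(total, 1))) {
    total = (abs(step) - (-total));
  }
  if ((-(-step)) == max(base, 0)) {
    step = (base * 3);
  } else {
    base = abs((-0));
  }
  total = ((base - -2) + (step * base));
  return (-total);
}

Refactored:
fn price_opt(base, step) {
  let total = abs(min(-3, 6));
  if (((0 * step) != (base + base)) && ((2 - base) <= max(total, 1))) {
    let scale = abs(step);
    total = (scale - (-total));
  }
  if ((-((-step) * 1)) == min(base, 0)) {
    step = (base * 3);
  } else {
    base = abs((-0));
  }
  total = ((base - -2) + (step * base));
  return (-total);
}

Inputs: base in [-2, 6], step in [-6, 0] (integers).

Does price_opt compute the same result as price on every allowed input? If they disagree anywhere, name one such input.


On input base=-2, step=-2, price returns -2 while price_opt returns -12.
verdict: not equivalent; witness: base=-2, step=-2


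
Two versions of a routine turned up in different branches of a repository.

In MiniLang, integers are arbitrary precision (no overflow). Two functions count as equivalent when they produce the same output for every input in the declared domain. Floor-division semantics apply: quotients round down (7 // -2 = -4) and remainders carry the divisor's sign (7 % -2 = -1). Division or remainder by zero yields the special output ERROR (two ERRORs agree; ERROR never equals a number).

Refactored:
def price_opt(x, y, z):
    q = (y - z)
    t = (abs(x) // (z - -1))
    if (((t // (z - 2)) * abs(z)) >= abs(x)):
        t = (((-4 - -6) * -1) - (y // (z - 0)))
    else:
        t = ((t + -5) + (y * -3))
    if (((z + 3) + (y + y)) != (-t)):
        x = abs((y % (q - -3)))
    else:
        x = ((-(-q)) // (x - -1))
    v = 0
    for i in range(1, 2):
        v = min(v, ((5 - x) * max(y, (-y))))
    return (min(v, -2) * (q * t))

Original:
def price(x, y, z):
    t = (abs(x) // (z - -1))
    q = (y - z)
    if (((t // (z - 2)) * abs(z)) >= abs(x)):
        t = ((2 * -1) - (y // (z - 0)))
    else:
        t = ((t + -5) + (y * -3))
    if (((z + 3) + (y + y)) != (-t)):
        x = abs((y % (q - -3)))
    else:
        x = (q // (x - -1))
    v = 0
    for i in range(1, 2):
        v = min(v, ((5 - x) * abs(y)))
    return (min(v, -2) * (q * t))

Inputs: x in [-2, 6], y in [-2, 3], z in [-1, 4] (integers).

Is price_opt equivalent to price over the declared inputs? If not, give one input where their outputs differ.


Equivalent — the differences include constant usage differs; also min/max/abs usage differs; also arithmetic usage differs, yet no declared input distinguishes the two.
As a probe, take x=5, y=2, z=-1: price runs hits division by zero so the output is ERROR; price_opt runs q becomes 3; next hits division by zero so the output is ERROR; both end at ERROR.
Checked all 324 inputs in the declared domain: the outputs agree on every one.
verdict: equivalent


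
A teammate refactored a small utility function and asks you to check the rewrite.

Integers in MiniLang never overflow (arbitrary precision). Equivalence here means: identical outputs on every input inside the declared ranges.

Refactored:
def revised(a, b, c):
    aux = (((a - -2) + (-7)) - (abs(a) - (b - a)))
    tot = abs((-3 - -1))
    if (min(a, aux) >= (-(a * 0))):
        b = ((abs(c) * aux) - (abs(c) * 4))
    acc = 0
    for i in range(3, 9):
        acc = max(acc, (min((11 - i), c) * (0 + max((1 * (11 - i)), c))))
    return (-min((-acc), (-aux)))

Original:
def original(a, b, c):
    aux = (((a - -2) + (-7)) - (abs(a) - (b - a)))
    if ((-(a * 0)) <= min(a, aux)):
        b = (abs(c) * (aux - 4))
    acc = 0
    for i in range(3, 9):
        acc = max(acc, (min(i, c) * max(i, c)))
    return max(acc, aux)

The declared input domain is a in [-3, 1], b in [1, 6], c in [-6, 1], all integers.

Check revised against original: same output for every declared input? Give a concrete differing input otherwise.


The two are interchangeable: local variable names differ; and constant usage differs; and comparison usage differs; and statement counts differ; and min/max/abs usage differs; and arithmetic usage differs, and every declared input agrees.
As a probe, take a=-1, b=2, c=-3: original runs aux becomes -4; next ((-(a * 0)) <= min(a, aux)) evaluates to false; next acc becomes 0; next at i=3:; next acc becomes 0; next at i=4:; next acc becomes 0; next at i=5:; next acc becomes 0; next at i=6:; next acc becomes 0; next at i=7:; next acc becomes 0; next at i=8:; next acc becomes 0; next final value 0; revised runs aux becomes -4; next tot becomes 2; next (min(a, aux) >= (-(a * 0))) evaluates to false; next acc becomes 0; next at i=3:; next acc becomes 0; next at i=4:; next acc becomes 0; next at i=5:; next acc becomes 0; next at i=6:; next acc becomes 0; next at i=7:; next acc becomes 0; next at i=8:; next acc becomes 0; next final value 0; both end at 0.
Sweeping the whole domain (240 inputs) finds no disagreement.
verdict: equivalent


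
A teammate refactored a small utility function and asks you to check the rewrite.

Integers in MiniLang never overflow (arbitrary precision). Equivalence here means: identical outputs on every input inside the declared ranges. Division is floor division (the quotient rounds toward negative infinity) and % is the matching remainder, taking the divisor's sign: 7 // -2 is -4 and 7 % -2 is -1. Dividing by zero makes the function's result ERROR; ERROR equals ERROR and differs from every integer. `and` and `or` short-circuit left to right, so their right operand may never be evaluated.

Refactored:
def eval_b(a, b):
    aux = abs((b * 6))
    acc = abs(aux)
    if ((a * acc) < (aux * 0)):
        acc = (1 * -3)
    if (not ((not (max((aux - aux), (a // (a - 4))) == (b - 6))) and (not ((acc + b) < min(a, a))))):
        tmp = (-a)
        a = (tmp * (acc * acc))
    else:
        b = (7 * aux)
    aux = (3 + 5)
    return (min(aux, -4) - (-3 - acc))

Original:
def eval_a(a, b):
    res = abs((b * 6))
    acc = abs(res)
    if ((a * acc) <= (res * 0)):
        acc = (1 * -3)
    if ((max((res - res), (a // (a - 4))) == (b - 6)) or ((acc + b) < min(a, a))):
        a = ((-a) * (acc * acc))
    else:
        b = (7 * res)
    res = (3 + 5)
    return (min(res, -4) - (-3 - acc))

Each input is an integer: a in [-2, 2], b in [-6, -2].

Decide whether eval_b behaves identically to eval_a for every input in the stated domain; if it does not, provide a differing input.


Not equivalent: a=0, b=-6 separates them (-4 vs 35).
eval_a: res becomes 36; next acc becomes 36; next ((a * acc) <= (res * 0)) evaluates to true; next acc becomes -3; next ((max((res - res), (a // (a - 4))) == (b - 6)) or ((acc + b) < min(a, a))) evaluates to true; next a becomes 0; next res becomes 8; next final value -4
eval_b: aux becomes 36; next acc becomes 36; next ((a * acc) < (aux * 0)) evaluates to false; next (not ((not (max((aux - aux), (a // (a - 4))) == (b - 6))) and (not ((acc + b) < min(a, a))))) evaluates to false; next b becomes 252; next aux becomes 8; next final value 35
verdict: not equivalent; witness: a=0, b=-6


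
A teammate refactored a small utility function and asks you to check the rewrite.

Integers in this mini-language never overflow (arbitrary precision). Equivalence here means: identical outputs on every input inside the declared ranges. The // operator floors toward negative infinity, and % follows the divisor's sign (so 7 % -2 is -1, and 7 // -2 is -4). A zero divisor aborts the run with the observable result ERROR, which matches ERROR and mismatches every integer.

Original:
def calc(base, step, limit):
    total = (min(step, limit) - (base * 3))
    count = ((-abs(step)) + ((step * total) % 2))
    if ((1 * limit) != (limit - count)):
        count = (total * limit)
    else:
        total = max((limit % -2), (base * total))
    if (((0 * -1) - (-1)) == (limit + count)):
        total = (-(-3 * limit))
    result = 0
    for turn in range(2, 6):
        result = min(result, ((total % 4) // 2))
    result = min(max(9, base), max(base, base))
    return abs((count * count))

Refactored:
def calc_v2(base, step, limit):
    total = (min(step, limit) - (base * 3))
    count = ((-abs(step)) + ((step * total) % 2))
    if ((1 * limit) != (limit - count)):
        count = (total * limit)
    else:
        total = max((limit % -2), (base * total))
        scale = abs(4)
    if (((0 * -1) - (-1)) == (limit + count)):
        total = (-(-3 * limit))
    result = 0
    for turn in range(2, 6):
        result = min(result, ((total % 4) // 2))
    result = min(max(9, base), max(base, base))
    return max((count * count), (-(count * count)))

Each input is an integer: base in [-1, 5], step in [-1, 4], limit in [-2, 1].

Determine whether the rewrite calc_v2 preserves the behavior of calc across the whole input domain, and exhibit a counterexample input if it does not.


Comparing the listings, the differences include: arithmetic usage differs, min/max/abs usage differs, statement counts differ, constant usage differs, local variable names differ.
Spot check at base=0, step=1, limit=1 — calc: total = 1; count = 0; ((1 * limit) != (limit - count)) -> false; total = 0; (((0 * -1) - (-1)) == (limit + count)) -> true; total = 3; result = 0; [turn=2]; result = 0; [turn=3]; result = 0; [turn=4]; result = 0; [turn=5]; result = 0; result = 0; return 0. calc_v2: total = 1; count = 0; ((1 * limit) != (limit - count)) -> false; total = 0; scale = 4; (((0 * -1) - (-1)) == (limit + count)) -> true; total = 3; result = 0; [turn=2]; result = 0; [turn=3]; result = 0; [turn=4]; result = 0; [turn=5]; result = 0; result = 0; return 0. Both give 0.
Across all 168 domain points the two functions coincide.
verdict: equivalent


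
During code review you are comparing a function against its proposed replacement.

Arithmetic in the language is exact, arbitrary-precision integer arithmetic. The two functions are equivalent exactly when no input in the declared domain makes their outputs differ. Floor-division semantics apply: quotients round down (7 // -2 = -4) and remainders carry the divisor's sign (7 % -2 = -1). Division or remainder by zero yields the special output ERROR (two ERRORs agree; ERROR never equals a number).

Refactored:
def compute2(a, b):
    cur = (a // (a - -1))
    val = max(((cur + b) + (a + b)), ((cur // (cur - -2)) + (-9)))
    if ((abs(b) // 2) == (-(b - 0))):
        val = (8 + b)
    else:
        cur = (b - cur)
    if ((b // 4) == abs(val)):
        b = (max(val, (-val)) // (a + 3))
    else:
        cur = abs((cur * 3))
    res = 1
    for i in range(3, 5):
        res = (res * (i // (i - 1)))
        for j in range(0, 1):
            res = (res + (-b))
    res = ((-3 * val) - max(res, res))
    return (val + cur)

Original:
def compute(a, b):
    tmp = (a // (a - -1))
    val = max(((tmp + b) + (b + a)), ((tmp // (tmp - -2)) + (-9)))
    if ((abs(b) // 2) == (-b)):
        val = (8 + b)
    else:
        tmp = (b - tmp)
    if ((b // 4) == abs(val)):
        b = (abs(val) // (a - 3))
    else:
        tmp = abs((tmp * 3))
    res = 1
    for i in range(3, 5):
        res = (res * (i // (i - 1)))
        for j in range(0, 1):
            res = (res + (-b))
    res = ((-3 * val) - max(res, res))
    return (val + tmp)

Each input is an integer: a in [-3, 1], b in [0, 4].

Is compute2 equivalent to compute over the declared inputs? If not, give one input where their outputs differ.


Consider the input a=-3, b=1.
compute: tmp = 1; val = 0; ((abs(b) // 2) == (-b)) -> false; tmp = 0; ((b // 4) == abs(val)) -> true; b = 0; res = 1; [i=3]; res = 1; [j=0]; res = 1; [i=4]; res = 1; [j=0]; res = 1; res = -1; return 0
compute2: cur = 1; val = 0; ((abs(b) // 2) == (-(b - 0))) -> false; cur = 0; ((b // 4) == abs(val)) -> true; division by zero -> ERROR
0 against ERROR: the behavior changed.
verdict: not equivalent; witness: a=-3, b=1


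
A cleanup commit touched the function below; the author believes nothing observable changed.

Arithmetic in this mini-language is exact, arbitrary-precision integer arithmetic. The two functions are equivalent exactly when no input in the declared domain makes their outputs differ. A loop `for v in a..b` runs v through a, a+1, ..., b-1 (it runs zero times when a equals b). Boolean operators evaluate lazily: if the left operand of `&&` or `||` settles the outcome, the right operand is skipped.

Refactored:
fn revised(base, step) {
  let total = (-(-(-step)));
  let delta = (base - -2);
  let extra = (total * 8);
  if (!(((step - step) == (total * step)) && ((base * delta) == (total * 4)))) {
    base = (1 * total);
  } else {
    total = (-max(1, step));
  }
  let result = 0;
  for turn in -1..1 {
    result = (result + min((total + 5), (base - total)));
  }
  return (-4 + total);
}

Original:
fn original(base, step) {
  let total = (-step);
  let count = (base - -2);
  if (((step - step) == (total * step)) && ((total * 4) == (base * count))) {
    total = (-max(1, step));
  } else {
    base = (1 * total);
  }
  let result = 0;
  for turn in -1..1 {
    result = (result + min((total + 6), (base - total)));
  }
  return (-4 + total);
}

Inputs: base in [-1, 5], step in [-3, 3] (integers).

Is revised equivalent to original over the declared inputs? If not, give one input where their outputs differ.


Equivalent. Although `6` became `5`, no input in the stated domain can expose it.
Checked all 49 inputs in the declared domain: the outputs agree on every one.
Spot check at base=4, step=3 — original: total := -3 | count := 6 | (((step - step) == (total * step)) && ((total * 4) == (base * count))): false | base := -3 | result := 0 | iter turn=-1: | result := 0 | iter turn=0: | result := 0 | result -7. revised: total := -3 | delta := 6 | extra := -24 | (!(((step - step) == (total * step)) && ((base * delta) == (total * 4)))): true | base := -3 | result := 0 | iter turn=-1: | result := 0 | iter turn=0: | result := 0 | result -7. Both give -7.
verdict: equivalent


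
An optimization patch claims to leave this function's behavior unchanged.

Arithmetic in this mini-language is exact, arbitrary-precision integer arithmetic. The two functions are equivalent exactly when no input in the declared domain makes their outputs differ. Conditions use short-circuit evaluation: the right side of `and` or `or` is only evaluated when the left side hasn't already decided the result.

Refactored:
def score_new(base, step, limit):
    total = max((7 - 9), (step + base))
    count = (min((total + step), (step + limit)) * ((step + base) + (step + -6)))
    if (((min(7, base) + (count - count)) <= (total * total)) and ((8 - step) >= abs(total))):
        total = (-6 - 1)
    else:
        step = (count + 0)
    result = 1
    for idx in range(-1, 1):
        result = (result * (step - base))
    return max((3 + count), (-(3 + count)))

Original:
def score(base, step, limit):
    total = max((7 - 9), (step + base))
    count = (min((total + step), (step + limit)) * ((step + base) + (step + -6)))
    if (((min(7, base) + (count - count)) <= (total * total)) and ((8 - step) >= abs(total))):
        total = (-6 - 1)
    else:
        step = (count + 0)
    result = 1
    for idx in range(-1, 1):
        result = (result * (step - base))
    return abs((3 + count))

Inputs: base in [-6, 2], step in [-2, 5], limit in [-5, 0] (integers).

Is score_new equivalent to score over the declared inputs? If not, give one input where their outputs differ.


Behavior is preserved: although arithmetic usage differs; min/max/abs usage differs; constant usage differs, the outputs never diverge.
Spot check at base=-4, step=0, limit=-5 — score: total=-2, then count=50, then (((min(7, base) + (count - count)) <= (total * total)) and ((8 - step) >= abs(total))) is true, then total=-7, then result=1, then (idx=-1), then result=4, then (idx=0), then result=16, then returns 53. score_new: total=-2, then count=50, then (((min(7, base) + (count - count)) <= (total * total)) and ((8 - step) >= abs(total))) is true, then total=-7, then result=1, then (idx=-1), then result=4, then (idx=0), then result=16, then returns 53. Both give 53.
Across all 432 domain points the two functions coincide.
verdict: equivalent


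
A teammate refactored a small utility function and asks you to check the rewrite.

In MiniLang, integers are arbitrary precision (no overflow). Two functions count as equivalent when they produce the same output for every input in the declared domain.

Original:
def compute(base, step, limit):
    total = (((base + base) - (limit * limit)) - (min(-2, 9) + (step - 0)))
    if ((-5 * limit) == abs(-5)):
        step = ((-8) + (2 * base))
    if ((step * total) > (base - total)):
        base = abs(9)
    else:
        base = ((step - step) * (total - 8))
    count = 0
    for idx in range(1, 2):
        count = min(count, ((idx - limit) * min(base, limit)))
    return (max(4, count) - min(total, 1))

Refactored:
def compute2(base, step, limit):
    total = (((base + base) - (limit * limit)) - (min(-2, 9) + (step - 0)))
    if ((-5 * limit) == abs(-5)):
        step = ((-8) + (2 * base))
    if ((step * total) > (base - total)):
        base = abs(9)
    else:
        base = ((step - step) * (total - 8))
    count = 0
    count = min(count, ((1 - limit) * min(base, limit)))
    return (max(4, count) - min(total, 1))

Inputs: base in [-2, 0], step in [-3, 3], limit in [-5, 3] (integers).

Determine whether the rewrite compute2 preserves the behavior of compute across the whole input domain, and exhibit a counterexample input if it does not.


The two are interchangeable: local variable names differ, and constant usage differs, and loop structure differs, and statement counts differ, and every declared input agrees.
As a probe, take base=-1, step=3, limit=-1: compute runs total := -4 | ((-5 * limit) == abs(-5)): true | step := -10 | ((step * total) > (base - total)): true | base := 9 | count := 0 | iter idx=1: | count := -2 | result 8; compute2 runs total := -4 | ((-5 * limit) == abs(-5)): true | step := -10 | ((step * total) > (base - total)): true | base := 9 | count := 0 | count := -2 | result 8; both end at 8.
Across all 189 domain points the two functions coincide.
verdict: equivalent


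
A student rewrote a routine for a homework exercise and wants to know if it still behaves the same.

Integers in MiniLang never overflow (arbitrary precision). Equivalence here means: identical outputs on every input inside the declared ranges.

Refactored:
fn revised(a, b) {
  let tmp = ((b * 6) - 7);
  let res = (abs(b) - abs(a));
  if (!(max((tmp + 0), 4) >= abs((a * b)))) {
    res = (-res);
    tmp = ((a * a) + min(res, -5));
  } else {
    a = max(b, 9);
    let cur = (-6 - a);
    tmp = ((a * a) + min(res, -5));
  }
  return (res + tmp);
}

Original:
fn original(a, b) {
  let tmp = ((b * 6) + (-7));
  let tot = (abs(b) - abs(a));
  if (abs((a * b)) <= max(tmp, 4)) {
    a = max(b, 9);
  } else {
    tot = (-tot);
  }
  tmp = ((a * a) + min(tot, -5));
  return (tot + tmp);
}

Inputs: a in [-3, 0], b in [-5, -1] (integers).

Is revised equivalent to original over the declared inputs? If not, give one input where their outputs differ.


Comparing the listings, the differences include: constant usage differs, comparison usage differs, statement counts differ, boolean connective usage differs, arithmetic usage differs, local variable names differ, min/max/abs usage differs.
One worked example (a=0, b=-1) — original: tmp becomes -13; next tot becomes 1; next (abs((a * b)) <= max(tmp, 4)) evaluates to true; next a becomes 9; next tmp becomes 76; next final value 77; revised: tmp becomes -13; next res becomes 1; next (!(max((tmp + 0), 4) >= abs((a * b)))) evaluates to false; next a becomes 9; next cur becomes -15; next tmp becomes 76; next final value 77; agreement on 77.
Sweeping the whole domain (20 inputs) finds no disagreement.
verdict: equivalent


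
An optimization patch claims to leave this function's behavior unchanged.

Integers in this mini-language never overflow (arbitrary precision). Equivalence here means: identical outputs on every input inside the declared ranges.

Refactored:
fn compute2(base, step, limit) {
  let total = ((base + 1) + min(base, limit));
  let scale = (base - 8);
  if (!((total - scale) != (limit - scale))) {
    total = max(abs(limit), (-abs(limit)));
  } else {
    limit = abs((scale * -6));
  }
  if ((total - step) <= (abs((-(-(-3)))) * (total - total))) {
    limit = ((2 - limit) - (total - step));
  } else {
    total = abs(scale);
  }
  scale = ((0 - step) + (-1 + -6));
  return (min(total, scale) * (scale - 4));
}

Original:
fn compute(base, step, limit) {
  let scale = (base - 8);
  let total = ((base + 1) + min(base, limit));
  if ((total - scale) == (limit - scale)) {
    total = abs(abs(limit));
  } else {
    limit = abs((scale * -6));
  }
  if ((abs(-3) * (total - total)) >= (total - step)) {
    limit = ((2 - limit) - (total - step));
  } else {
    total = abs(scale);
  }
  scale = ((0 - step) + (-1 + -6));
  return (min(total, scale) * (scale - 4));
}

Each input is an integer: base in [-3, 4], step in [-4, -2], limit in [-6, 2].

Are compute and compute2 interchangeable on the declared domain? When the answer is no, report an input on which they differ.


The two versions differ — the changes include comparison usage differs, min/max/abs usage differs, boolean connective usage differs.
Tracing base=4, step=-3, limit=-5: compute: scale becomes -4; next total becomes 0; next ((total - scale) == (limit - scale)) evaluates to false; next limit becomes 24; next ((abs(-3) * (total - total)) >= (total - step)) evaluates to false; next total becomes 4; next scale becomes -4; next final value 32 | compute2: total becomes 0; next scale becomes -4; next (!((total - scale) != (limit - scale))) evaluates to false; next limit becomes 24; next ((total - step) <= (abs((-(-(-3)))) * (total - total))) evaluates to false; next total becomes 4; next scale becomes -4; next final value 32 — matching result 32.
Checked all 216 inputs in the declared domain: the outputs agree on every one.
verdict: equivalent


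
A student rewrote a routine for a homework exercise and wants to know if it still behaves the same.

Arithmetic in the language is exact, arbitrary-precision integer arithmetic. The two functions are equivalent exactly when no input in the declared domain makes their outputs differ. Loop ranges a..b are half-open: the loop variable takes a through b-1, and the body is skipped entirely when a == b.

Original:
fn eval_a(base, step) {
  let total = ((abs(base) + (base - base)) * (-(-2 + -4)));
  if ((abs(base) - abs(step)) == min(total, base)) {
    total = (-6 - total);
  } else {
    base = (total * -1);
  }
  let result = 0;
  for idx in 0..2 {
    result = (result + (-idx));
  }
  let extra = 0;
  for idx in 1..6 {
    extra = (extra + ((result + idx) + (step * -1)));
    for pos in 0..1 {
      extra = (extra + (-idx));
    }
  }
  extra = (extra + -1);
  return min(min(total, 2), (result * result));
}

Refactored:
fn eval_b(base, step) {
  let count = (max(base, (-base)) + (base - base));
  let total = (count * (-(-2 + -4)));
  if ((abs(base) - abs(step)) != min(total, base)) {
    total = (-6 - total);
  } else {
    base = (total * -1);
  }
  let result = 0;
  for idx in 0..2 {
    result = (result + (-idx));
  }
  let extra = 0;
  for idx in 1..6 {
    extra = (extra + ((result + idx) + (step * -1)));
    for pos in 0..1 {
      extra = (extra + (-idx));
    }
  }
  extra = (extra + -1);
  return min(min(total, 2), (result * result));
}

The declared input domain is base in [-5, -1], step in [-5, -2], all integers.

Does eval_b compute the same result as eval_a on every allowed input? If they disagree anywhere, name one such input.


These are not equivalent — on base=-5, step=-5 the outputs split (1 vs -36).
eval_a: total becomes 30; next ((abs(base) - abs(step)) == min(total, base)) evaluates to false; next base becomes -30; next result becomes 0; next at idx=0:; next result becomes 0; next at idx=1:; next result becomes -1; next extra becomes 0; next at idx=1:; next extra becomes 5; next at pos=0:; next extra becomes 4; next at idx=2:; next extra becomes 10; next at pos=0:; next extra becomes 8; next at idx=3:; next extra becomes 15; next at pos=0:; next extra becomes 12; next at idx=4:; next extra becomes 20; next at pos=0:; next extra becomes 16; next at idx=5:; next extra becomes 25; next at pos=0:; next extra becomes 20; next extra becomes 19; next final value 1
eval_b: count becomes 5; next total becomes 30; next ((abs(base) - abs(step)) != min(total, base)) evaluates to true; next total becomes -36; next result becomes 0; next at idx=0:; next result becomes 0; next at idx=1:; next result becomes -1; next extra becomes 0; next at idx=1:; next extra becomes 5; next at pos=0:; next extra becomes 4; next at idx=2:; next extra becomes 10; next at pos=0:; next extra becomes 8; next at idx=3:; next extra becomes 15; next at pos=0:; next extra becomes 12; next at idx=4:; next extra becomes 20; next at pos=0:; next extra becomes 16; next at idx=5:; next extra becomes 25; next at pos=0:; next extra becomes 20; next extra becomes 19; next final value -36
verdict: not equivalent; witness: base=-5, step=-5


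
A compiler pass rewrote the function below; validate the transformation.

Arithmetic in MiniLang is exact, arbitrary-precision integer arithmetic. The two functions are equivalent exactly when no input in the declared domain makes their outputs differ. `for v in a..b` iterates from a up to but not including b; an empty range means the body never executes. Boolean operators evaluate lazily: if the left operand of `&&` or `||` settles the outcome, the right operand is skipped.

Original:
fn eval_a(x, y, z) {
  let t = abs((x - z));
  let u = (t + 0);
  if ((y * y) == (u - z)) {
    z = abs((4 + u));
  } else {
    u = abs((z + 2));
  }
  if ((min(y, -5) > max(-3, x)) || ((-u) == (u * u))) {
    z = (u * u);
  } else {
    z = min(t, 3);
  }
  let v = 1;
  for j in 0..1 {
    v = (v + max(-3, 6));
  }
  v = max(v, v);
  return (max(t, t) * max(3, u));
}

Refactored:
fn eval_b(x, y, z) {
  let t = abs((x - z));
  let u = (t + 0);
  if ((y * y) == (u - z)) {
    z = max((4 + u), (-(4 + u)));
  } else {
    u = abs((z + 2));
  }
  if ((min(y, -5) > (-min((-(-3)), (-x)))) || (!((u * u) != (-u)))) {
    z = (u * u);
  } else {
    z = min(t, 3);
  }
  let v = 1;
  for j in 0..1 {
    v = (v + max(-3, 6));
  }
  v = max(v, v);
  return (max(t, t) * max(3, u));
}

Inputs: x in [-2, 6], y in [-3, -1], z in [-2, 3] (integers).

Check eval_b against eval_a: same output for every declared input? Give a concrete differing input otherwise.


Side by side, the visible changes include: comparison usage differs, min/max/abs usage differs, boolean connective usage differs, constant usage differs, arithmetic usage differs.
As a probe, take x=5, y=-1, z=0: eval_a runs t := 5 | u := 5 | ((y * y) == (u - z)): false | u := 2 | ((min(y, -5) > max(-3, x)) || ((-u) == (u * u))): false | z := 3 | v := 1 | iter j=0: | v := 7 | v := 7 | result 15; eval_b runs t := 5 | u := 5 | ((y * y) == (u - z)): false | u := 2 | ((min(y, -5) > (-min((-(-3)), (-x)))) || (!((u * u) != (-u)))): false | z := 3 | v := 1 | iter j=0: | v := 7 | v := 7 | result 15; both end at 15.
Across all 162 domain points the two functions coincide.
verdict: equivalent


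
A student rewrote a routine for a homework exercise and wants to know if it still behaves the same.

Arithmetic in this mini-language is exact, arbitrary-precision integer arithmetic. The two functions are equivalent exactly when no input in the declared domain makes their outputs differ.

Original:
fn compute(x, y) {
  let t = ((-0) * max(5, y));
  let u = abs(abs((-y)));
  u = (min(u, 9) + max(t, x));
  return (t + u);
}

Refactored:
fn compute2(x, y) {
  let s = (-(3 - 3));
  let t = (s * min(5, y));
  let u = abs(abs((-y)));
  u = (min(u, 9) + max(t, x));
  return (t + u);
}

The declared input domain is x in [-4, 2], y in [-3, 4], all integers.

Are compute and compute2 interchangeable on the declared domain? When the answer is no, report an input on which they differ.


Equivalent. The edit looks behavioral (`max(5, y)` became `min(5, y)`), but over these ranges it never changes the outcome.
Sweeping the whole domain (56 inputs) finds no disagreement.
As a probe, take x=0, y=-2: compute runs t=0, then u=2, then u=2, then returns 2; compute2 runs s=0, then t=0, then u=2, then u=2, then returns 2; both end at 2.
verdict: equivalent


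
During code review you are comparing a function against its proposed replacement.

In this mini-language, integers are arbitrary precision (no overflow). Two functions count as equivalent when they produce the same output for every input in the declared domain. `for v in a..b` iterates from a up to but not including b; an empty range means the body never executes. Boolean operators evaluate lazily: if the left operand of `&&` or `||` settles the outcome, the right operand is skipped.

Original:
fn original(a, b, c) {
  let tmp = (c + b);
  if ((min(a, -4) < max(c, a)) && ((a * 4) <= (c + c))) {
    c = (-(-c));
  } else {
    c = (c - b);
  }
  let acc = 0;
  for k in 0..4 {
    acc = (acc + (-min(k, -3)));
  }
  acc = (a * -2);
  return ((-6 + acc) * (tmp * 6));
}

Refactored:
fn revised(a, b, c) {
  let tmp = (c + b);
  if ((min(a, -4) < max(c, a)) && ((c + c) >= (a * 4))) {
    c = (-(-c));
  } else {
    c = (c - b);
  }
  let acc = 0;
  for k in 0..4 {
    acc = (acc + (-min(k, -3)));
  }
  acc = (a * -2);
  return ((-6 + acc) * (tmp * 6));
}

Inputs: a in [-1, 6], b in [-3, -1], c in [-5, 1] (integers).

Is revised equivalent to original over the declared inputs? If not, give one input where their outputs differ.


This is a faithful refactor — comparison usage differs, but the computed results match everywhere.
As a probe, take a=2, b=-2, c=-2: original runs tmp := -4 | ((min(a, -4) < max(c, a)) && ((a * 4) <= (c + c))): false | c := 0 | acc := 0 | iter k=0: | acc := 3 | iter k=1: | acc := 6 | iter k=2: | acc := 9 | iter k=3: | acc := 12 | acc := -4 | result 240; revised runs tmp := -4 | ((min(a, -4) < max(c, a)) && ((c + c) >= (a * 4))): false | c := 0 | acc := 0 | iter k=0: | acc := 3 | iter k=1: | acc := 6 | iter k=2: | acc := 9 | iter k=3: | acc := 12 | acc := -4 | result 240; both end at 240.
Across all 168 domain points the two functions coincide.
verdict: equivalent


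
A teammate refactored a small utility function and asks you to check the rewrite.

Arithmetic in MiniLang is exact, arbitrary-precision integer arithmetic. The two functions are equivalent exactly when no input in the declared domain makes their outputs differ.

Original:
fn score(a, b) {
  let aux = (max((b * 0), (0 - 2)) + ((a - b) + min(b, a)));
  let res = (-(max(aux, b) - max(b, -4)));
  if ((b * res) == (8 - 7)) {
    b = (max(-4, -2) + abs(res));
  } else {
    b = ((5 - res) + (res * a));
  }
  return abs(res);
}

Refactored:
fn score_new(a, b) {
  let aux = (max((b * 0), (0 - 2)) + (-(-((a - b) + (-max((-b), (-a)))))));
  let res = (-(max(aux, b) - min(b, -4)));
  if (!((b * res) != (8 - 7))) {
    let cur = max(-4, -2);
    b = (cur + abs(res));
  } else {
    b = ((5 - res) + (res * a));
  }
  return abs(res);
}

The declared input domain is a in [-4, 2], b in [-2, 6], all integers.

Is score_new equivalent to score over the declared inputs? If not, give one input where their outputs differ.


Try a=-4, b=-2.
score: aux = -6; res = 0; ((b * res) == (8 - 7)) -> false; b = 5; return 0
score_new: aux = -6; res = -2; (!((b * res) != (8 - 7))) -> false; b = 15; return 2
0 against 2: the behavior changed.
verdict: not equivalent; witness: a=-4, b=-2


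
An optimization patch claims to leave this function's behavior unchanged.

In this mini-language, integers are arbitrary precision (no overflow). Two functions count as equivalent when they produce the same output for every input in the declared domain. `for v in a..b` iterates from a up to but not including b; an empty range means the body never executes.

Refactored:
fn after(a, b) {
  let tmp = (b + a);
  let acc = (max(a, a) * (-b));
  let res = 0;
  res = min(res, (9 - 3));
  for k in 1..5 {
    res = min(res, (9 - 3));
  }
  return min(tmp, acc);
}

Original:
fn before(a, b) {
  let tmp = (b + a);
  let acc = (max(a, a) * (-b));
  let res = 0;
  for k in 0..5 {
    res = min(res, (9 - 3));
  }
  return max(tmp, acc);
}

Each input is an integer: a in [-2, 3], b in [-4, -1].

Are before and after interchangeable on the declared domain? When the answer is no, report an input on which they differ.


Not equivalent: a=-2, b=-4 separates them (-6 vs -8).
before: tmp=-6, then acc=-8, then res=0, then (k=0), then res=0, then (k=1), then res=0, then (k=2), then res=0, then (k=3), then res=0, then (k=4), then res=0, then returns -6
after: tmp=-6, then acc=-8, then res=0, then res=0, then (k=1), then res=0, then (k=2), then res=0, then (k=3), then res=0, then (k=4), then res=0, then returns -8
verdict: not equivalent; witness: a=-2, b=-4


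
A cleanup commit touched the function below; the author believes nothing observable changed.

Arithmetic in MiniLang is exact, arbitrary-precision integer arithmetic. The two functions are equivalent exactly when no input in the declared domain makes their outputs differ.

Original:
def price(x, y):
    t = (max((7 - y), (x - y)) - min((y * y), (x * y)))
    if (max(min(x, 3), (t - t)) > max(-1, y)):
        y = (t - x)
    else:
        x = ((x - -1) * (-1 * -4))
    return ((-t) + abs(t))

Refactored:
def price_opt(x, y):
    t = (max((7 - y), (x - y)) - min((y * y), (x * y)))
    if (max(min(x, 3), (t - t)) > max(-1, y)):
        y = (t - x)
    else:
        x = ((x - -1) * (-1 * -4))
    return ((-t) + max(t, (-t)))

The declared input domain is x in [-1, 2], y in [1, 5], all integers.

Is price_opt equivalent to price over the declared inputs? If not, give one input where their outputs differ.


Reading the diff, among the changes: min/max/abs usage differs.
Spot check at x=0, y=4 — price: t = 3; (max(min(x, 3), (t - t)) > max(-1, y)) -> false; x = 4; return 0. price_opt: t = 3; (max(min(x, 3), (t - t)) > max(-1, y)) -> false; x = 4; return 0. Both give 0.
An exhaustive pass over the 20 declared inputs shows identical outputs.
verdict: equivalent


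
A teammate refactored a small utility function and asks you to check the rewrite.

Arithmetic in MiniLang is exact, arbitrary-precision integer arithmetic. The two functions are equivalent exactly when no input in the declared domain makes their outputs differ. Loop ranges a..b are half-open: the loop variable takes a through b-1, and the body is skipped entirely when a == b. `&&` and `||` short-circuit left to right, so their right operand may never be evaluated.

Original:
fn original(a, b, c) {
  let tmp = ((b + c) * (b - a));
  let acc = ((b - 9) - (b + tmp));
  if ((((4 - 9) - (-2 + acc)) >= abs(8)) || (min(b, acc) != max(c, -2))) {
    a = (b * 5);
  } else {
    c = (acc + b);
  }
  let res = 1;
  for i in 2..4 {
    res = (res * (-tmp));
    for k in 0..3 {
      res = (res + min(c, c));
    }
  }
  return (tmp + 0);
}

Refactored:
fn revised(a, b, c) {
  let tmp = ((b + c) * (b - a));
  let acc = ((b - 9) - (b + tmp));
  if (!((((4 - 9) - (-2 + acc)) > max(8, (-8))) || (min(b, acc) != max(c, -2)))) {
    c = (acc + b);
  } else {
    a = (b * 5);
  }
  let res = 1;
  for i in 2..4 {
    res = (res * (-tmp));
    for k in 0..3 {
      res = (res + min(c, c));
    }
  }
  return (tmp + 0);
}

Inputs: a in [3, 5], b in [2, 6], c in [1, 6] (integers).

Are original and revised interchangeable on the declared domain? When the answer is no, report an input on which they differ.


Whatever the rewrite altered, no input in the stated domain can expose a difference.
Spot check at a=4, b=4, c=2 — original: tmp := 0 | acc := -9 | ((((4 - 9) - (-2 + acc)) >= abs(8)) || (min(b, acc) != max(c, -2))): true | a := 20 | res := 1 | iter i=2: | res := 0 | iter k=0: | res := 2 | iter k=1: | res := 4 | iter k=2: | res := 6 | iter i=3: | res := 0 | iter k=0: | res := 2 | iter k=1: | res := 4 | iter k=2: | res := 6 | result 0. revised: tmp := 0 | acc := -9 | (!((((4 - 9) - (-2 + acc)) > max(8, (-8))) || (min(b, acc) != max(c, -2)))): false | a := 20 | res := 1 | iter i=2: | res := 0 | iter k=0: | res := 2 | iter k=1: | res := 4 | iter k=2: | res := 6 | iter i=3: | res := 0 | iter k=0: | res := 2 | iter k=1: | res := 4 | iter k=2: | res := 6 | result 0. Both give 0.
Sweeping the whole domain (90 inputs) finds no disagreement.
verdict: equivalent


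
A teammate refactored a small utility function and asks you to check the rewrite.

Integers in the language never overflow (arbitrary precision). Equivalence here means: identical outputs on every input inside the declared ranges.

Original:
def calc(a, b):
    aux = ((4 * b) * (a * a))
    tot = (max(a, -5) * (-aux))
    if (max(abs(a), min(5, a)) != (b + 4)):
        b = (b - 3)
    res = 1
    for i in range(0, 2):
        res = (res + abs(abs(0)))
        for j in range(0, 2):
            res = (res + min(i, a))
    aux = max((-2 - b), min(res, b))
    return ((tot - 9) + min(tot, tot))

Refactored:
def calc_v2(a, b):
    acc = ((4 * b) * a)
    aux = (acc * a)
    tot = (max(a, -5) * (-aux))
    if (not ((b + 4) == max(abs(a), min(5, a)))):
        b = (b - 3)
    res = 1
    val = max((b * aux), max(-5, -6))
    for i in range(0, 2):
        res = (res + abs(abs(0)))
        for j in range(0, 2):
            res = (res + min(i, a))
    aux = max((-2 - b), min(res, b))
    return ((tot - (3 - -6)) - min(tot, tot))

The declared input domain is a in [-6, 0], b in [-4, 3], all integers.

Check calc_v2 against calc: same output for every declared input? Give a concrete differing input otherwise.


a=-6, b=-4 yields -5769 from calc but -9 from calc_v2.
verdict: not equivalent; witness: a=-6, b=-4


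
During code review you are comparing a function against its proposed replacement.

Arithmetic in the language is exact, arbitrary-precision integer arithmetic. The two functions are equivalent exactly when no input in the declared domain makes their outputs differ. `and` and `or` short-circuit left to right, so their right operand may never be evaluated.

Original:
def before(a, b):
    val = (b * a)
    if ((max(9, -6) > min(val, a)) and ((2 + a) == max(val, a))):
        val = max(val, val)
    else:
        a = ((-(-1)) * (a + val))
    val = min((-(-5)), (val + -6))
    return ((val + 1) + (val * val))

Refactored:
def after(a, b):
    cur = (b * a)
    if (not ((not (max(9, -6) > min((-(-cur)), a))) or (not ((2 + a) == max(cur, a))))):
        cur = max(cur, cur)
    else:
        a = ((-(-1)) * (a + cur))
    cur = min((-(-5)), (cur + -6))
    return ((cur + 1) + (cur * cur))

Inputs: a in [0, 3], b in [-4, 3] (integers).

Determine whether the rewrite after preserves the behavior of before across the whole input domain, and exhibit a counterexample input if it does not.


The two are interchangeable: boolean connective usage differs, plus local variable names differ, and every declared input agrees.
Tracing a=2, b=2: before: val=4, then ((max(9, -6) > min(val, a)) and ((2 + a) == max(val, a))) is true, then val=4, then val=-2, then returns 3 | after: cur=4, then (not ((not (max(9, -6) > min((-(-cur)), a))) or (not ((2 + a) == max(cur, a))))) is true, then cur=4, then cur=-2, then returns 3 — matching result 3.
Sweeping the whole domain (32 inputs) finds no disagreement.
verdict: equivalent


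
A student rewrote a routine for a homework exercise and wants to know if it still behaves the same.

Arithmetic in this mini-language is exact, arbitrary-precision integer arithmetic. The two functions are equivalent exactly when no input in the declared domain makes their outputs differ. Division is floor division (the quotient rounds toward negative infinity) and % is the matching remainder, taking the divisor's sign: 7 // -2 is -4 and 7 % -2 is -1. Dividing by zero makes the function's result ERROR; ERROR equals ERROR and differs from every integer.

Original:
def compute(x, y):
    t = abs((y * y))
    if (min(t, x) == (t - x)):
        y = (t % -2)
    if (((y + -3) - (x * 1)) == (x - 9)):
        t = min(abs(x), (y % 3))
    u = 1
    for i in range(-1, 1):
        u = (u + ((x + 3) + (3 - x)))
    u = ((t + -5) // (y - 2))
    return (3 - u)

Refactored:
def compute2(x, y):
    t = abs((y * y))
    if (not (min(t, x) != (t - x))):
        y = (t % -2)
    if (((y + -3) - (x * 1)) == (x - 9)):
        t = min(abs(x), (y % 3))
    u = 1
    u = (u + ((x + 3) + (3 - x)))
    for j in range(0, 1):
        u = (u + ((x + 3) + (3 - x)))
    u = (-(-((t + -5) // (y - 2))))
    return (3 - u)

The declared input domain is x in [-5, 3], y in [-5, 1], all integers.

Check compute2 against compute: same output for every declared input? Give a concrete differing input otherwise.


Comparing the listings, the differences include: loop structure differs, plus comparison usage differs, plus local variable names differ, plus boolean connective usage differs, plus arithmetic usage differs, plus statement counts differ, plus constant usage differs.
One worked example (x=-2, y=-3) — compute: t = 9; (min(t, x) == (t - x)) -> false; (((y + -3) - (x * 1)) == (x - 9)) -> false; u = 1; [i=-1]; u = 7; [i=0]; u = 13; u = -1; return 4; compute2: t = 9; (not (min(t, x) != (t - x))) -> false; (((y + -3) - (x * 1)) == (x - 9)) -> false; u = 1; u = 7; [j=0]; u = 13; u = -1; return 4; agreement on 4.
Across all 63 domain points the two functions coincide.
verdict: equivalent
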